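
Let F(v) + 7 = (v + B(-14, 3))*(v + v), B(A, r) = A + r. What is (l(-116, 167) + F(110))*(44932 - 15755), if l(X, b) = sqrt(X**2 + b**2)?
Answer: 635270821 + 29177*sqrt(41345) ≈ 6.4120e+8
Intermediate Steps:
F(v) = -7 + 2*v*(-11 + v) (F(v) = -7 + (v + (-14 + 3))*(v + v) = -7 + (v - 11)*(2*v) = -7 + (-11 + v)*(2*v) = -7 + 2*v*(-11 + v))
(l(-116, 167) + F(110))*(44932 - 15755) = (sqrt((-116)**2 + 167**2) + (-7 - 22*110 + 2*110**2))*(44932 - 15755) = (sqrt(13456 + 27889) + (-7 - 2420 + 2*12100))*29177 = (sqrt(41345) + (-7 - 2420 + 24200))*29177 = (sqrt(41345) + 21773)*29177 = (21773 + sqrt(41345))*29177 = 635270821 + 29177*sqrt(41345)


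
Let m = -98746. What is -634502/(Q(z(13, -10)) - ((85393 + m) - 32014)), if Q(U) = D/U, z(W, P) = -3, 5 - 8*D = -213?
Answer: -7614024/544295 ≈ -13.989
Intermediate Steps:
D = 109/4 (D = 5/8 - ⅛*(-213) = 5/8 + 213/8 = 109/4 ≈ 27.250)
Q(U) = 109/(4*U)
-634502/(Q(z(13, -10)) - ((85393 + m) - 32014)) = -634502/((109/4)/(-3) - ((85393 - 98746) - 32014)) = -634502/((109/4)*(-⅓) - (-13353 - 32014)) = -634502/(-109/12 - 1*(-45367)) = -634502/(-109/12 + 45367) = -634502/544295/12 = -634502*12/544295 = -7614024/544295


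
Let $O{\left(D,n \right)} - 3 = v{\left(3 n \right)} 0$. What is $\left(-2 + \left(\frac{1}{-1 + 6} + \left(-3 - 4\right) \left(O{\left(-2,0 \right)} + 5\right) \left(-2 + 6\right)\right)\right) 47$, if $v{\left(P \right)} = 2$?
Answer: $- \frac{53063}{5} \approx -10613.0$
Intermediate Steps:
$O{\left(D,n \right)} = 3$ ($O{\left(D,n \right)} = 3 + 2 \cdot 0 = 3 + 0 = 3$)
$\left(-2 + \left(\frac{1}{-1 + 6} + \left(-3 - 4\right) \left(O{\left(-2,0 \right)} + 5\right) \left(-2 + 6\right)\right)\right) 47 = \left(-2 + \left(\frac{1}{-1 + 6} + \left(-3 - 4\right) \left(3 + 5\right) \left(-2 + 6\right)\right)\right) 47 = \left(-2 + \left(\frac{1}{5} + \left(-7\right) 8 \cdot 4\right)\right) 47 = \left(-2 + \left(\frac{1}{5} - 224\right)\right) 47 = \left(-2 - \frac{1119}{5}\right) 47 = \left(- \frac{1129}{5}\right) 47 = - \frac{53063}{5}$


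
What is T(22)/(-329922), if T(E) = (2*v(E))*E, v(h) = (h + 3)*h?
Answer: -12100/164961 ≈ -0.073351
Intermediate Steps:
v(h) = h*(3 + h) (v(h) = (3 + h)*h = h*(3 + h))
T(E) = 2*E²*(3 + E) (T(E) = (2*(E*(3 + E)))*E = (2*E*(3 + E))*E = 2*E²*(3 + E))
T(22)/(-329922) = (2*22²*(3 + 22))/(-329922) = (2*484*25)*(-1/329922) = 24200*(-1/329922) = -12100/164961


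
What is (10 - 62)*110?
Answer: -5720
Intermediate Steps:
(10 - 62)*110 = -52*110 = -5720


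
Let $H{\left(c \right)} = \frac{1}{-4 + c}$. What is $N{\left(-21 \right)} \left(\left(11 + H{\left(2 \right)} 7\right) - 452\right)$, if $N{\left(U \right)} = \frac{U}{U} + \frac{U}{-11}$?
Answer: $- \frac{14224}{11} \approx -1293.1$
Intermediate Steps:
$N{\left(U \right)} = 1 - \frac{U}{11}$ ($N{\left(U \right)} = 1 + U \left(- \frac{1}{11}\right) = 1 - \frac{U}{11}$)
$N{\left(-21 \right)} \left(\left(11 + H{\left(2 \right)} 7\right) - 452\right) = \left(1 - - \frac{21}{11}\right) \left(\left(11 + \frac{1}{-4 + 2} \cdot 7\right) - 452\right) = \left(1 + \frac{21}{11}\right) \left(\left(11 + \frac{1}{-2} \cdot 7\right) - 452\right) = \frac{32 \left(\left(11 - \frac{7}{2}\right) - 452\right)}{11} = \frac{32 \left(\frac{15}{2} - 452\right)}{11} = \frac{32}{11} \left(- \frac{889}{2}\right) = - \frac{14224}{11}$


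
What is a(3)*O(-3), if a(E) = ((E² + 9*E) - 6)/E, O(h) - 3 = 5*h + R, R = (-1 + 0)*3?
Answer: -150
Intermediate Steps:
R = -3 (R = -1*3 = -3)
O(h) = 5*h (O(h) = 3 + (5*h - 3) = 3 + (-3 + 5*h) = 5*h)
a(E) = (-6 + E² + 9*E)/E
a(3)*O(-3) = (9 + 3 - 6/3)*(5*(-3)) = (9 + 3 - 6*⅓)*(-15) = (9 + 3 - 2)*(-15) = 10*(-15) = -150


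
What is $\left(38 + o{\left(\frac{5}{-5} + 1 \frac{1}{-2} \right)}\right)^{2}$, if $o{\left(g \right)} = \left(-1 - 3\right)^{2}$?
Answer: $2916$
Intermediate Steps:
$o{\left(g \right)} = 16$ ($o{\left(g \right)} = \left(-4\right)^{2} = 16$)
$\left(38 + o{\left(\frac{5}{-5} + 1 \frac{1}{-2} \right)}\right)^{2} = \left(38 + 16\right)^{2} = 54^{2} = 2916$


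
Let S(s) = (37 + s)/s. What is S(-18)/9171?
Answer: -19/165078 ≈ -0.00011510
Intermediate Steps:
S(s) = (37 + s)/s
S(-18)/9171 = ((37 - 18)/(-18))/9171 = -1/18*19*(1/9171) = -19/18*1/9171 = -19/165078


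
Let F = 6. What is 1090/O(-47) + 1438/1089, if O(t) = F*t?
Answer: -130249/51183 ≈ -2.5448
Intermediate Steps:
O(t) = 6*t
1090/O(-47) + 1438/1089 = 1090/((6*(-47))) + 1438/1089 = 1090/(-282) + 1438*(1/1089) = 1090*(-1/282) + 1438/1089 = -545/141 + 1438/1089 = -130249/51183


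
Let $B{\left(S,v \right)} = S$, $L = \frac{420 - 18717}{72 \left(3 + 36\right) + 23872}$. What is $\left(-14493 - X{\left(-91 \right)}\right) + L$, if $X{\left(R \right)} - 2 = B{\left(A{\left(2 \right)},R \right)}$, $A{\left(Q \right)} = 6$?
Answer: $- \frac{386904977}{26680} \approx -14502.0$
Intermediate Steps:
$L = - \frac{18297}{26680}$ ($L = - \frac{18297}{72 \cdot 39 + 23872} = - \frac{18297}{2808 + 23872} = - \frac{18297}{26680} \approx -0.68579$)
$X{\left(R \right)} = 8$ ($X{\left(R \right)} = 2 + 6 = 8$)
$\left(-14493 - X{\left(-91 \right)}\right) + L = \left(-14493 - 8\right) - \frac{18297}{26680} = -14501 - \frac{18297}{26680} = - \frac{386904977}{26680}$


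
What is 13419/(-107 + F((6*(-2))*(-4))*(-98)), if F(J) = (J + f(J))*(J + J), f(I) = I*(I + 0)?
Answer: -13419/22127723 ≈ -0.00060643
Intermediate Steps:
f(I) = I**2 (f(I) = I*I = I**2)
F(J) = 2*J*(J + J**2) (F(J) = (J + J**2)*(J + J) = (J + J**2)*(2*J) = 2*J*(J + J**2))
13419/(-107 + F((6*(-2))*(-4))*(-98)) = 13419/(-107 + (2*((6*(-2))*(-4))**2*(1 + (6*(-2))*(-4)))*(-98)) = 13419/(-107 + (2*(-12*(-4))**2*(1 - 12*(-4)))*(-98)) = 13419/(-107 + (2*48**2*(1 + 48))*(-98)) = 13419/(-107 + (2*2304*49)*(-98)) = 13419/(-107 + 225792*(-98)) = 13419/(-107 - 22127616) = 13419/(-22127723) = 13419*(-1/22127723) = -13419/22127723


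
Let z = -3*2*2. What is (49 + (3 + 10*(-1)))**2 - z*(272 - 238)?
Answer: 2172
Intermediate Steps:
z = -12 (z = -6*2 = -12)
(49 + (3 + 10*(-1)))**2 - z*(272 - 238) = (49 + (3 + 10*(-1)))**2 - (-12)*(272 - 238) = (49 + (3 - 10))**2 - (-12)*34 = (49 - 7)**2 - 1*(-408) = 42**2 + 408 = 1764 + 408 = 2172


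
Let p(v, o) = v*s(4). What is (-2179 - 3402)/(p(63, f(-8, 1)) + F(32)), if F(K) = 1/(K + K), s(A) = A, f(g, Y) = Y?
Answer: -357184/16129 ≈ -22.145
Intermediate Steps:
F(K) = 1/(2*K)
p(v, o) = 4*v (p(v, o) = v*4 = 4*v)
(-2179 - 3402)/(p(63, f(-8, 1)) + F(32)) = (-2179 - 3402)/(4*63 + (½)/32) = -5581/(252 + (½)*(1/32)) = -5581/(252 + 1/64) = -5581/16129/64 = -5581*64/16129 = -357184/16129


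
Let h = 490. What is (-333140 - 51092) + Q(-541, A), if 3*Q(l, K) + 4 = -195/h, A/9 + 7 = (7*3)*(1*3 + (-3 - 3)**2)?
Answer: -112964639/294 ≈ -3.8423e+5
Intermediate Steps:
A = 7308 (A = -63 + 9*((7*3)*(1*3 + (-3 - 3)**2)) = -63 + 9*(21*(3 + (-6)**2)) = -63 + 9*(21*(3 + 36)) = -63 + 9*(21*39) = -63 + 9*819 = -63 + 7371 = 7308)
Q(l, K) = -431/294 (Q(l, K) = -4/3 + (-195/490)/3 = -4/3 + (-195*1/490)/3 = -4/3 + (1/3)*(-39/98) = -4/3 - 13/98 = -431/294)
(-333140 - 51092) + Q(-541, A) = (-333140 - 51092) - 431/294 = -384232 - 431/294 = -112964639/294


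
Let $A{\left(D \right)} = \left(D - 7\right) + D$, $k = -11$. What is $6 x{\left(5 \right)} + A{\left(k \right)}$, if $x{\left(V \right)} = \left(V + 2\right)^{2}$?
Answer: $265$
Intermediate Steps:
$A{\left(D \right)} = -7 + 2 D$ ($A{\left(D \right)} = \left(-7 + D\right) + D = -7 + 2 D$)
$x{\left(V \right)} = \left(2 + V\right)^{2}$
$6 x{\left(5 \right)} + A{\left(k \right)} = 6 \left(2 + 5\right)^{2} + \left(-7 + 2 \left(-11\right)\right) = 6 \cdot 7^{2} - 29 = 6 \cdot 49 - 29 = 294 - 29 = 265$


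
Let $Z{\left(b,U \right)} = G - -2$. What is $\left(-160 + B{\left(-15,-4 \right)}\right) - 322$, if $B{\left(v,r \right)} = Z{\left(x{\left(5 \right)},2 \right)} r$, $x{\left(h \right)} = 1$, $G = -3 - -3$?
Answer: $-490$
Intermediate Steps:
$G = 0$ ($G = -3 + 3 = 0$)
$Z{\left(b,U \right)} = 2$ ($Z{\left(b,U \right)} = 0 - -2 = 0 + 2 = 2$)
$B{\left(v,r \right)} = 2 r$
$\left(-160 + B{\left(-15,-4 \right)}\right) - 322 = \left(-160 + 2 \left(-4\right)\right) - 322 = \left(-160 - 8\right) - 322 = -168 - 322 = -490$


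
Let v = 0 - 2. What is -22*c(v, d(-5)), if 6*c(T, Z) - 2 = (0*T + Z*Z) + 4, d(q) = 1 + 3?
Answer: -242/3 ≈ -80.667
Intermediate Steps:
d(q) = 4
v = -2
c(T, Z) = 1 + Z²/6 (c(T, Z) = ⅓ + ((0*T + Z*Z) + 4)/6 = ⅓ + ((0 + Z²) + 4)/6 = ⅓ + (Z² + 4)/6 = ⅓ + (4 + Z²)/6 = ⅓ + (⅔ + Z²/6) = 1 + Z²/6)
-22*c(v, d(-5)) = -22*(1 + (⅙)*4²) = -22*(1 + (⅙)*16) = -22*(1 + 8/3) = -22*11/3 = -242/3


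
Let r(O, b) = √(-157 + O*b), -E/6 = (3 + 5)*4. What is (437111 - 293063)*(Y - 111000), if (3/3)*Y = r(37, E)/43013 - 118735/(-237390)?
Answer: -126522982346024/7913 + 144048*I*√7261/43013 ≈ -1.5989e+10 + 285.37*I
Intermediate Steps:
E = -192 (E = -6*(3 + 5)*4 = -48*4 = -6*32 = -192)
Y = 23747/47478 + I*√7261/43013 (Y = √(-157 + 37*(-192))/43013 - 118735/(-237390) = √(-157 - 7104)*(1/43013) - 118735*(-1/237390) = √(-7261)*(1/43013) + 23747/47478 = (I*√7261)*(1/43013) + 23747/47478 = I*√7261/43013 + 23747/47478 = 23747/47478 + I*√7261/43013 ≈ 0.50017 + 0.0019811*I)
(437111 - 293063)*(Y - 111000) = (437111 - 293063)*((23747/47478 + I*√7261/43013) - 111000) = 144048*(-5270034253/47478 + I*√7261/43013) = -126522982346024/7913 + 144048*I*√7261/43013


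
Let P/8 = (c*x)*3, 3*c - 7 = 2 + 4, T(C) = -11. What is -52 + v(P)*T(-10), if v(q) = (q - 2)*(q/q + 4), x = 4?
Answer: -22822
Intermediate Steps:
c = 13/3 (c = 7/3 + (2 + 4)/3 = 7/3 + (⅓)*6 = 7/3 + 2 = 13/3 ≈ 4.3333)
P = 416 (P = 8*(((13/3)*4)*3) = 8*((52/3)*3) = 8*52 = 416)
v(q) = -10 + 5*q (v(q) = (-2 + q)*(1 + 4) = (-2 + q)*5 = -10 + 5*q)
-52 + v(P)*T(-10) = -52 + (-10 + 5*416)*(-11) = -52 + (-10 + 2080)*(-11) = -52 + 2070*(-11) = -52 - 22770 = -22822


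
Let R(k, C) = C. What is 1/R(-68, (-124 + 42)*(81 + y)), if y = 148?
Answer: -1/18778 ≈ -5.3254e-5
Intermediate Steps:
1/R(-68, (-124 + 42)*(81 + y)) = 1/((-124 + 42)*(81 + 148)) = 1/(-82*229) = 1/(-18778) = -1/18778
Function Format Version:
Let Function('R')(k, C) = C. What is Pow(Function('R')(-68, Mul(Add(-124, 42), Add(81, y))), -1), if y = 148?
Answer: Rational(-1, 18778) ≈ -5.3254e-5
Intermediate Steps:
Pow(Function('R')(-68, Mul(Add(-124, 42), Add(81, y))), -1) = Pow(Mul(Add(-124, 42), Add(81, 148)), -1) = Pow(Mul(-82, 229), -1) = Pow(-18778, -1) = Rational(-1, 18778)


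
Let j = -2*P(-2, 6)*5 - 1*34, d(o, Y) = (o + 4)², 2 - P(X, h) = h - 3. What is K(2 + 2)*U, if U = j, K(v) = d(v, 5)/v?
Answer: -384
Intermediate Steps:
P(X, h) = 5 - h (P(X, h) = 2 - (h - 3) = 2 - (-3 + h) = 2 + (3 - h) = 5 - h)
d(o, Y) = (4 + o)²
K(v) = (4 + v)²/v
j = -24 (j = -2*(5 - 1*6)*5 - 1*34 = -2*(5 - 6)*5 - 34 = -2*(-1)*5 - 34 = 2*5 - 34 = 10 - 34 = -24)
U = -24
K(2 + 2)*U = ((4 + (2 + 2))²/(2 + 2))*(-24) = ((4 + 4)²/4)*(-24) = ((¼)*8²)*(-24) = ((¼)*64)*(-24) = 16*(-24) = -384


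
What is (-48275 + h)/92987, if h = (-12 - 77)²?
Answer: -40354/92987 ≈ -0.43397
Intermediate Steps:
h = 7921 (h = (-89)² = 7921)
(-48275 + h)/92987 = (-48275 + 7921)/92987 = -40354*1/92987 = -40354/92987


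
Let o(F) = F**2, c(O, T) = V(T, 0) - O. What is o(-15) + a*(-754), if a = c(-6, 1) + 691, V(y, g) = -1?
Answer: -524559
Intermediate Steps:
c(O, T) = -1 - O
a = 696 (a = (-1 - 1*(-6)) + 691 = (-1 + 6) + 691 = 5 + 691 = 696)
o(-15) + a*(-754) = (-15)**2 + 696*(-754) = 225 - 524784 = -524559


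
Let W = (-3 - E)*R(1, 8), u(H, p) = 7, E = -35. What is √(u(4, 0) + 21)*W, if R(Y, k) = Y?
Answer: 64*√7 ≈ 169.33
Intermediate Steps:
W = 32 (W = (-3 - 1*(-35))*1 = (-3 + 35)*1 = 32*1 = 32)
√(u(4, 0) + 21)*W = √(7 + 21)*32 = √28*32 = (2*√7)*32 = 64*√7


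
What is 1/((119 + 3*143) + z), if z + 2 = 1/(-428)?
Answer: 428/233687 ≈ 0.0018315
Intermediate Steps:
z = -857/428 (z = -2 + 1/(-428) = -2 - 1/428 = -857/428 ≈ -2.0023)
1/((119 + 3*143) + z) = 1/((119 + 3*143) - 857/428) = 1/((119 + 429) - 857/428) = 1/(548 - 857/428) = 1/(233687/428) = 428/233687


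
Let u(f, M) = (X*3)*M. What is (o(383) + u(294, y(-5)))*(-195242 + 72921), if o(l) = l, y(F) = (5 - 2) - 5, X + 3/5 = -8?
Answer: -265803533/5 ≈ -5.3161e+7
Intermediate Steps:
X = -43/5 (X = -3/5 - 8 = -43/5 ≈ -8.6000)
y(F) = -2 (y(F) = 3 - 5 = -2)
u(f, M) = -129*M/5 (u(f, M) = (-43/5*3)*M = -129*M/5)
(o(383) + u(294, y(-5)))*(-195242 + 72921) = (383 - 129/5*(-2))*(-195242 + 72921) = (383 + 258/5)*(-122321) = (2173/5)*(-122321) = -265803533/5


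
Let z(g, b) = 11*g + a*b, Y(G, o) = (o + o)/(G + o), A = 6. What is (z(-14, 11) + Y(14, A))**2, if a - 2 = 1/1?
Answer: 362404/25 ≈ 14496.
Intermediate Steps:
a = 3 (a = 2 + 1/1 = 2 + 1 = 3)
Y(G, o) = 2*o/(G + o) (Y(G, o) = (2*o)/(G + o) = 2*o/(G + o))
z(g, b) = 3*b + 11*g (z(g, b) = 11*g + 3*b = 3*b + 11*g)
(z(-14, 11) + Y(14, A))**2 = ((3*11 + 11*(-14)) + 2*6/(14 + 6))**2 = ((33 - 154) + 2*6/20)**2 = (-121 + 2*6*(1/20))**2 = (-121 + 3/5)**2 = (-602/5)**2 = 362404/25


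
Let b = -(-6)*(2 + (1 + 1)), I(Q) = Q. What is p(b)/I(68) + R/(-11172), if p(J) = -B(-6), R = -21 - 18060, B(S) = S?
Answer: 2205/1292 ≈ 1.7067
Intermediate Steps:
R = -18081
b = 24 (b = -(-6)*(2 + 2) = -(-6)*4 = -1*(-24) = 24)
p(J) = 6 (p(J) = -1*(-6) = 6)
p(b)/I(68) + R/(-11172) = 6/68 - 18081/(-11172) = 6*(1/68) - 18081*(-1/11172) = 3/34 + 123/76 = 2205/1292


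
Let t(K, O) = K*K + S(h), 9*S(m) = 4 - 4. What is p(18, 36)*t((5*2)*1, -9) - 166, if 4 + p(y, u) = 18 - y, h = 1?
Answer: -566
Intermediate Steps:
S(m) = 0 (S(m) = (4 - 4)/9 = (⅑)*0 = 0)
p(y, u) = 14 - y (p(y, u) = -4 + (18 - y) = 14 - y)
t(K, O) = K² (t(K, O) = K*K + 0 = K² + 0 = K²)
p(18, 36)*t((5*2)*1, -9) - 166 = (14 - 1*18)*((5*2)*1)² - 166 = (14 - 18)*(10*1)² - 166 = -4*10² - 166 = -4*100 - 166 = -400 - 166 = -566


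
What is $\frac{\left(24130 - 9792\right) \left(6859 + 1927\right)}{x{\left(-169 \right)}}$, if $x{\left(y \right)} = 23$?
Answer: $5477116$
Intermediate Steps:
$\frac{\left(24130 - 9792\right) \left(6859 + 1927\right)}{x{\left(-169 \right)}} = \frac{\left(24130 - 9792\right) \left(6859 + 1927\right)}{23} = 14338 \cdot 8786 \cdot \frac{1}{23} = 125973668 \cdot \frac{1}{23} = 5477116$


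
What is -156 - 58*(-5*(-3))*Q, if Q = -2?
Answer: 1584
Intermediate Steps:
-156 - 58*(-5*(-3))*Q = -156 - 58*(-5*(-3))*(-2) = -156 - 870*(-2) = -156 - 58*(-30) = -156 + 1740 = 1584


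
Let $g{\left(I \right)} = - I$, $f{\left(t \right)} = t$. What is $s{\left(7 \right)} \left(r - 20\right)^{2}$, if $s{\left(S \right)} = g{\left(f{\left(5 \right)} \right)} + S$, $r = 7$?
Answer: $338$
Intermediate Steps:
$s{\left(S \right)} = -5 + S$ ($s{\left(S \right)} = \left(-1\right) 5 + S = -5 + S$)
$s{\left(7 \right)} \left(r - 20\right)^{2} = \left(-5 + 7\right) \left(7 - 20\right)^{2} = 2 \left(-13\right)^{2} = 2 \cdot 169 = 338$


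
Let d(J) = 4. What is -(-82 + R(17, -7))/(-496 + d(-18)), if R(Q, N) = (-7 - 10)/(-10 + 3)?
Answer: -557/3444 ≈ -0.16173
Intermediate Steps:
R(Q, N) = 17/7 (R(Q, N) = -17/(-7) = -17*(-⅐) = 17/7)
-(-82 + R(17, -7))/(-496 + d(-18)) = -(-82 + 17/7)/(-496 + 4) = -(-557)/(7*(-492)) = -(-557)*(-1)/(7*492) = -1*557/3444 = -557/3444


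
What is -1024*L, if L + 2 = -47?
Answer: 50176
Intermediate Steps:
L = -49 (L = -2 - 47 = -49)
-1024*L = -1024*(-49) = 50176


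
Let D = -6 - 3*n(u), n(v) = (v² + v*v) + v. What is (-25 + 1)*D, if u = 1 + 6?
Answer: 7704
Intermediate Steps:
u = 7
n(v) = v + 2*v² (n(v) = (v² + v²) + v = 2*v² + v = v + 2*v²)
D = -321 (D = -6 - 21*(1 + 2*7) = -6 - 21*(1 + 14) = -6 - 21*15 = -6 - 3*105 = -6 - 315 = -321)
(-25 + 1)*D = (-25 + 1)*(-321) = -24*(-321) = 7704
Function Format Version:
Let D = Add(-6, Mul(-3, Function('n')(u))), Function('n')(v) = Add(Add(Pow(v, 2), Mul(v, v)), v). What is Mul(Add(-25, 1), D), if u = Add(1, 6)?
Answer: 7704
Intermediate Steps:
u = 7
Function('n')(v) = Add(v, Mul(2, Pow(v, 2))) (Function('n')(v) = Add(Add(Pow(v, 2), Pow(v, 2)), v) = Add(Mul(2, Pow(v, 2)), v) = Add(v, Mul(2, Pow(v, 2))))
D = -321 (D = Add(-6, Mul(-3, Mul(7, Add(1, Mul(2, 7))))) = Add(-6, Mul(-3, Mul(7, Add(1, 14)))) = Add(-6, Mul(-3, Mul(7, 15))) = Add(-6, Mul(-3, 105)) = Add(-6, -315) = -321)
Mul(Add(-25, 1), D) = Mul(Add(-25, 1), -321) = Mul(-24, -321) = 7704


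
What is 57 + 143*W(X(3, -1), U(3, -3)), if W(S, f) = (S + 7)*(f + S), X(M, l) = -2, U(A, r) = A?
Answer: 772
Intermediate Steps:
W(S, f) = (7 + S)*(S + f)
57 + 143*W(X(3, -1), U(3, -3)) = 57 + 143*((-2)**2 + 7*(-2) + 7*3 - 2*3) = 57 + 143*(4 - 14 + 21 - 6) = 57 + 143*5 = 57 + 715 = 772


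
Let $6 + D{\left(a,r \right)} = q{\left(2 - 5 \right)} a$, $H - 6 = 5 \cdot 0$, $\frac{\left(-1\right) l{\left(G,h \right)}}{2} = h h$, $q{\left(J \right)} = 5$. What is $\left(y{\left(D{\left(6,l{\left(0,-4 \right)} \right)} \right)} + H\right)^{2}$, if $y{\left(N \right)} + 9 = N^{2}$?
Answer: $328329$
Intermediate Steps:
$l{\left(G,h \right)} = - 2 h^{2}$ ($l{\left(G,h \right)} = - 2 h h = - 2 h^{2}$)
$H = 6$ ($H = 6 + 5 \cdot 0 = 6 + 0 = 6$)
$D{\left(a,r \right)} = -6 + 5 a$
$y{\left(N \right)} = -9 + N^{2}$
$\left(y{\left(D{\left(6,l{\left(0,-4 \right)} \right)} \right)} + H\right)^{2} = \left(\left(-9 + \left(-6 + 5 \cdot 6\right)^{2}\right) + 6\right)^{2} = \left(\left(-9 + \left(-6 + 30\right)^{2}\right) + 6\right)^{2} = \left(\left(-9 + 24^{2}\right) + 6\right)^{2} = \left(\left(-9 + 576\right) + 6\right)^{2} = \left(567 + 6\right)^{2} = 573^{2} = 328329$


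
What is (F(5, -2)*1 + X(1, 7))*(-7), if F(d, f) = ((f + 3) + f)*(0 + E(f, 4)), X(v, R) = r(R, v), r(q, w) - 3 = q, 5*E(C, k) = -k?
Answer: -378/5 ≈ -75.600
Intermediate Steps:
E(C, k) = -k/5 (E(C, k) = (-k)/5 = -k/5)
r(q, w) = 3 + q
X(v, R) = 3 + R
F(d, f) = -12/5 - 8*f/5 (F(d, f) = ((f + 3) + f)*(0 - ⅕*4) = ((3 + f) + f)*(0 - ⅘) = (3 + 2*f)*(-⅘) = -12/5 - 8*f/5)
(F(5, -2)*1 + X(1, 7))*(-7) = ((-12/5 - 8/5*(-2))*1 + (3 + 7))*(-7) = ((-12/5 + 16/5)*1 + 10)*(-7) = ((⅘)*1 + 10)*(-7) = (⅘ + 10)*(-7) = (54/5)*(-7) = -378/5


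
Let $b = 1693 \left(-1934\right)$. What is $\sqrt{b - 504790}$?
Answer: $2 i \sqrt{944763} \approx 1944.0 i$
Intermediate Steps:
$b = -3274262$
$\sqrt{b - 504790} = \sqrt{-3274262 - 504790} = \sqrt{-3779052} = 2 i \sqrt{944763}$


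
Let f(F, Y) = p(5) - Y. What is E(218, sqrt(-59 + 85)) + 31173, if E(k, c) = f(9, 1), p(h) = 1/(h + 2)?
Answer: 218205/7 ≈ 31172.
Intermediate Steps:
p(h) = 1/(2 + h)
f(F, Y) = 1/7 - Y (f(F, Y) = 1/(2 + 5) - Y = 1/7 - Y)
E(k, c) = -6/7 (E(k, c) = 1/7 - 1*1 = 1/7 - 1 = -6/7)
E(218, sqrt(-59 + 85)) + 31173 = -6/7 + 31173 = 218205/7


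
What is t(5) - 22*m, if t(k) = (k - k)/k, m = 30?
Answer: -660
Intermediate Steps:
t(k) = 0 (t(k) = 0/k = 0)
t(5) - 22*m = 0 - 22*30 = 0 - 660 = -660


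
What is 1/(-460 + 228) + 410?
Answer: 95119/232 ≈ 410.00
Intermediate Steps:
1/(-460 + 228) + 410 = 1/(-232) + 410 = -1/232 + 410 = 95119/232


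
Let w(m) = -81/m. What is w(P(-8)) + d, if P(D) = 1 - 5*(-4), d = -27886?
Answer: -195229/7 ≈ -27890.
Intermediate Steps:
P(D) = 21 (P(D) = 1 + 20 = 21)
w(P(-8)) + d = -81/21 - 27886 = -81*1/21 - 27886 = -27/7 - 27886 = -195229/7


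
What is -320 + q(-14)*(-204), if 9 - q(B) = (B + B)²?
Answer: 157780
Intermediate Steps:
q(B) = 9 - 4*B² (q(B) = 9 - (B + B)² = 9 - (2*B)² = 9 - 4*B²)
-320 + q(-14)*(-204) = -320 + (9 - 4*(-14)²)*(-204) = -320 + (9 - 4*196)*(-204) = -320 + (9 - 784)*(-204) = -320 - 775*(-204) = -320 + 158100 = 157780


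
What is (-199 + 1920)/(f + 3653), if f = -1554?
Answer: 1721/2099 ≈ 0.81991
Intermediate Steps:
(-199 + 1920)/(f + 3653) = (-199 + 1920)/(-1554 + 3653) = 1721/2099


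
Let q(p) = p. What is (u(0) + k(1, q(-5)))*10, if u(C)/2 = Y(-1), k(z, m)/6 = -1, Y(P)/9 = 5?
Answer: 840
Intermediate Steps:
Y(P) = 45 (Y(P) = 9*5 = 45)
k(z, m) = -6 (k(z, m) = 6*(-1) = -6)
u(C) = 90 (u(C) = 2*45 = 90)
(u(0) + k(1, q(-5)))*10 = (90 - 6)*10 = 84*10 = 840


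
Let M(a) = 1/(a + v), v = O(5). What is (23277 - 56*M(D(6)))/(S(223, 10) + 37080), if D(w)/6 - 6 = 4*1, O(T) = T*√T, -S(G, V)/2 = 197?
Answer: 951579/1499810 + 28*√5/12748385 ≈ 0.63447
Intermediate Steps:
S(G, V) = -394 (S(G, V) = -2*197 = -394)
O(T) = T^(3/2)
v = 5*√5 (v = 5^(3/2) = 5*√5 ≈ 11.180)
D(w) = 60 (D(w) = 36 + 6*(4*1) = 36 + 6*4 = 36 + 24 = 60)
M(a) = 1/(a + 5*√5)
(23277 - 56*M(D(6)))/(S(223, 10) + 37080) = (23277 - 56/(60 + 5*√5))/(-394 + 37080) = (23277 - 56/(60 + 5*√5))/36686 = (23277 - 56/(60 + 5*√5))*(1/36686) = 23277/36686 - 28/(18343*(60 + 5*√5))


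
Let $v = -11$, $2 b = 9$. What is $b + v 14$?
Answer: $- \frac{299}{2} \approx -149.5$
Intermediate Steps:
$b = \frac{9}{2}$ ($b = \frac{1}{2} \cdot 9 = \frac{9}{2} \approx 4.5$)
$b + v 14 = \frac{9}{2} - 154 = - \frac{299}{2}$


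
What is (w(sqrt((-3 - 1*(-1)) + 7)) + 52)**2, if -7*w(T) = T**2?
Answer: 128881/49 ≈ 2630.2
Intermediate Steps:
w(T) = -T**2/7
(w(sqrt((-3 - 1*(-1)) + 7)) + 52)**2 = (-(4/7 + 1/7) + 52)**2 = (-(sqrt((-3 + 1) + 7))**2/7 + 52)**2 = (-(sqrt(-2 + 7))**2/7 + 52)**2 = (-(sqrt(5))**2/7 + 52)**2 = (-1/7*5 + 52)**2 = (-5/7 + 52)**2 = (359/7)**2 = 128881/49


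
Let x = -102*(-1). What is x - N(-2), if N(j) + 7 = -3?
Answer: 112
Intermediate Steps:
N(j) = -10 (N(j) = -7 - 3 = -10)
x = 102
x - N(-2) = 102 - 1*(-10) = 102 + 10 = 112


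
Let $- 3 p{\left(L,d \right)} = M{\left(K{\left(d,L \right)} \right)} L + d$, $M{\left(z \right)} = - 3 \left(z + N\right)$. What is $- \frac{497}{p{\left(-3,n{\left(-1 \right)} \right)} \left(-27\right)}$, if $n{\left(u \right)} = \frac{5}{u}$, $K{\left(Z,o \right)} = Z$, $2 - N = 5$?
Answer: $\frac{71}{99} \approx 0.71717$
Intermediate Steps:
$N = -3$ ($N = 2 - 5 = -3$)
$M{\left(z \right)} = 9 - 3 z$ ($M{\left(z \right)} = - 3 \left(z - 3\right) = - 3 \left(-3 + z\right) = 9 - 3 z$)
$p{\left(L,d \right)} = - \frac{d}{3} - \frac{L \left(9 - 3 d\right)}{3}$ ($p{\left(L,d \right)} = - \frac{\left(9 - 3 d\right) L + d}{3} = - \frac{L \left(9 - 3 d\right) + d}{3} = - \frac{d + L \left(9 - 3 d\right)}{3} = - \frac{d}{3} - \frac{L \left(9 - 3 d\right)}{3}$)
$- \frac{497}{p{\left(-3,n{\left(-1 \right)} \right)} \left(-27\right)} = - \frac{497}{\left(- \frac{5 \frac{1}{-1}}{3} - 3 \left(-3 + \frac{5}{-1}\right)\right) \left(-27\right)} = - \frac{497}{\left(- \frac{5 \left(-1\right)}{3} - 3 \left(-3 + 5 \left(-1\right)\right)\right) \left(-27\right)} = - \frac{497}{\left(\left(- \frac{1}{3}\right) \left(-5\right) - 3 \left(-3 - 5\right)\right) \left(-27\right)} = - \frac{497}{\left(\frac{5}{3} - -24\right) \left(-27\right)} = - \frac{497}{\left(\frac{5}{3} + 24\right) \left(-27\right)} = - \frac{497}{\frac{77}{3} \left(-27\right)} = - \frac{497}{-693} = \left(-497\right) \left(- \frac{1}{693}\right) = \frac{71}{99}$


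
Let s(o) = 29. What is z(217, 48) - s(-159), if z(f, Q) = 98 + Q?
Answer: 117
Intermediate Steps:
z(217, 48) - s(-159) = (98 + 48) - 1*29 = 146 - 29 = 117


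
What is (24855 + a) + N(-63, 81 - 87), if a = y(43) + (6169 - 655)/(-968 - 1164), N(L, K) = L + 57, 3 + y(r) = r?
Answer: 26528917/1066 ≈ 24886.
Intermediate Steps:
y(r) = -3 + r
N(L, K) = 57 + L
a = 39883/1066 (a = (-3 + 43) + (6169 - 655)/(-968 - 1164) = 40 + 5514/(-2132) = 40 + 5514*(-1/2132) = 40 - 2757/1066 = 39883/1066 ≈ 37.414)
(24855 + a) + N(-63, 81 - 87) = (24855 + 39883/1066) + (57 - 63) = 26535313/1066 - 6 = 26528917/1066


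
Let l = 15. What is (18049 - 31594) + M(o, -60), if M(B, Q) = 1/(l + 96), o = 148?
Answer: -1503494/111 ≈ -13545.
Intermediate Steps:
M(B, Q) = 1/111 (M(B, Q) = 1/(15 + 96) = 1/111)
(18049 - 31594) + M(o, -60) = (18049 - 31594) + 1/111 = -13545 + 1/111 = -1503494/111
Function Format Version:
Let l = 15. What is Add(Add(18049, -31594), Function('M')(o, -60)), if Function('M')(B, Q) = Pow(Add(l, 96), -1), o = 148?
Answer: Rational(-1503494, 111) ≈ -13545.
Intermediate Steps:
Function('M')(B, Q) = Rational(1, 111) (Function('M')(B, Q) = Pow(Add(15, 96), -1) = Pow(111, -1) = Rational(1, 111))
Add(Add(18049, -31594), Function('M')(o, -60)) = Add(Add(18049, -31594), Rational(1, 111)) = Add(-13545, Rational(1, 111)) = Rational(-1503494, 111)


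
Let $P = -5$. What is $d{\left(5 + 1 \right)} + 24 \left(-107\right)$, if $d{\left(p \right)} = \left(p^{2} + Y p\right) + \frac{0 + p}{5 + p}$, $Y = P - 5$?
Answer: $- \frac{28506}{11} \approx -2591.5$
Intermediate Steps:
$Y = -10$ ($Y = -5 - 5 = -10$)
$d{\left(p \right)} = p^{2} - 10 p + \frac{p}{5 + p}$ ($d{\left(p \right)} = \left(p^{2} - 10 p\right) + \frac{0 + p}{5 + p} = \left(p^{2} - 10 p\right) + \frac{p}{5 + p} = p^{2} - 10 p + \frac{p}{5 + p}$)
$d{\left(5 + 1 \right)} + 24 \left(-107\right) = \frac{\left(5 + 1\right) \left(-49 + \left(5 + 1\right)^{2} - 5 \left(5 + 1\right)\right)}{5 + \left(5 + 1\right)} + 24 \left(-107\right) = \frac{6 \left(-49 + 6^{2} - 30\right)}{5 + 6} - 2568 = \frac{6 \left(-49 + 36 - 30\right)}{11} - 2568 = 6 \cdot \frac{1}{11} \left(-43\right) - 2568 = - \frac{258}{11} - 2568 = - \frac{28506}{11}$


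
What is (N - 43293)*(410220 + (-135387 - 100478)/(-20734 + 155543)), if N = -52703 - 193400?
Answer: -16003920641632540/134809 ≈ -1.1872e+11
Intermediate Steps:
N = -246103
(N - 43293)*(410220 + (-135387 - 100478)/(-20734 + 155543)) = (-246103 - 43293)*(410220 + (-135387 - 100478)/(-20734 + 155543)) = -289396*(410220 - 235865/134809) = -289396*55301112115/134809 = -16003920641632540/134809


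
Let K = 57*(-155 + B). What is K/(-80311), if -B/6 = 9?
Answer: 1083/7301 ≈ 0.14834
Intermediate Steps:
B = -54 (B = -6*9 = -54)
K = -11913 (K = 57*(-155 - 54) = 57*(-209) = -11913)
K/(-80311) = -11913/(-80311) = -11913*(-1/80311) = 1083/7301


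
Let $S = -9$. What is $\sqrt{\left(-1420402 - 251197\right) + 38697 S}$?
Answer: $4 i \sqrt{126242} \approx 1421.2 i$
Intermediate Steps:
$\sqrt{\left(-1420402 - 251197\right) + 38697 S} = \sqrt{\left(-1420402 - 251197\right) + 38697 \left(-9\right)} = \sqrt{-1671599 - 348273} = \sqrt{-2019872} = 4 i \sqrt{126242}$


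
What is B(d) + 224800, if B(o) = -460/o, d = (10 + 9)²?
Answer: 81152340/361 ≈ 2.2480e+5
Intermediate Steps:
d = 361 (d = 19² = 361)
B(d) + 224800 = -460/361 + 224800 = 81152340/361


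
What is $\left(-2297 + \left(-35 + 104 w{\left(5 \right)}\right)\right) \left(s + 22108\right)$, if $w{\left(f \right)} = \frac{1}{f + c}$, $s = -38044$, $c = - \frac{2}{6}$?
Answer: $\frac{257653248}{7} \approx 3.6808 \cdot 10^{7}$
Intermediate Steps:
$c = - \frac{1}{3}$ ($c = \left(-2\right) \frac{1}{6} = - \frac{1}{3} \approx -0.33333$)
$w{\left(f \right)} = \frac{1}{- \frac{1}{3} + f}$ ($w{\left(f \right)} = \frac{1}{f - \frac{1}{3}} = \frac{1}{- \frac{1}{3} + f}$)
$\left(-2297 + \left(-35 + 104 w{\left(5 \right)}\right)\right) \left(s + 22108\right) = \left(-2297 - \left(35 - 104 \frac{3}{-1 + 3 \cdot 5}\right)\right) \left(-38044 + 22108\right) = \left(-2297 - \left(35 - 104 \frac{3}{-1 + 15}\right)\right) \left(-15936\right) = \left(-2297 - \left(35 - 104 \cdot \frac{3}{14}\right)\right) \left(-15936\right) = \left(-2297 - \left(35 - 104 \cdot 3 \cdot \frac{1}{14}\right)\right) \left(-15936\right) = \left(-2297 + \left(-35 + 104 \cdot \frac{3}{14}\right)\right) \left(-15936\right) = \left(-2297 + \left(-35 + \frac{156}{7}\right)\right) \left(-15936\right) = \left(-2297 - \frac{89}{7}\right) \left(-15936\right) = \left(- \frac{16168}{7}\right) \left(-15936\right) = \frac{257653248}{7}$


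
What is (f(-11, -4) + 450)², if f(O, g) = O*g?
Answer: 244036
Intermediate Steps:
(f(-11, -4) + 450)² = (-11*(-4) + 450)² = (44 + 450)² = 494² = 244036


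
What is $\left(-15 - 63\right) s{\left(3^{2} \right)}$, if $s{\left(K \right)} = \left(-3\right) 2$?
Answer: $468$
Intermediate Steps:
$s{\left(K \right)} = -6$
$\left(-15 - 63\right) s{\left(3^{2} \right)} = \left(-15 - 63\right) \left(-6\right) = \left(-78\right) \left(-6\right) = 468$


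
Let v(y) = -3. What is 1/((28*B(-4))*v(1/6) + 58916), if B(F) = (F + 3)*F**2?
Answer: 1/60260 ≈ 1.6595e-5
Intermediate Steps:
B(F) = F**2*(3 + F) (B(F) = (3 + F)*F**2 = F**2*(3 + F))
1/((28*B(-4))*v(1/6) + 58916) = 1/((28*((-4)**2*(3 - 4)))*(-3) + 58916) = 1/((28*(16*(-1)))*(-3) + 58916) = 1/((28*(-16))*(-3) + 58916) = 1/(-448*(-3) + 58916) = 1/(1344 + 58916) = 1/60260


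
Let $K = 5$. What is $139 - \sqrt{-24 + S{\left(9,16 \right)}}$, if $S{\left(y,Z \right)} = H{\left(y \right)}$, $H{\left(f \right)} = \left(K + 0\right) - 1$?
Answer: $139 - 2 i \sqrt{5} \approx 139.0 - 4.4721 i$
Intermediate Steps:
$H{\left(f \right)} = 4$ ($H{\left(f \right)} = \left(5 + 0\right) - 1 = 5 - 1 = 4$)
$S{\left(y,Z \right)} = 4$
$139 - \sqrt{-24 + S{\left(9,16 \right)}} = 139 - \sqrt{-24 + 4} = 139 - \sqrt{-20} = 139 - 2 i \sqrt{5}$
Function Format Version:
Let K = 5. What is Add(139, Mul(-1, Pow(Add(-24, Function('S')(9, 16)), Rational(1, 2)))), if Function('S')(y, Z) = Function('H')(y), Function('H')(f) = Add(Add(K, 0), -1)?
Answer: Add(139, Mul(-2, I, Pow(5, Rational(1, 2)))) ≈ Add(139.00, Mul(-4.4721, I))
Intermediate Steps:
Function('H')(f) = 4 (Function('H')(f) = Add(Add(5, 0), -1) = Add(5, -1) = 4)
Function('S')(y, Z) = 4
Add(139, Mul(-1, Pow(Add(-24, Function('S')(9, 16)), Rational(1, 2)))) = Add(139, Mul(-1, Pow(Add(-24, 4), Rational(1, 2)))) = Add(139, Mul(-1, Pow(-20, Rational(1, 2)))) = Add(139, Mul(-1, Mul(2, I, Pow(5, Rational(1, 2))))) = Add(139, Mul(-2, I, Pow(5, Rational(1, 2))))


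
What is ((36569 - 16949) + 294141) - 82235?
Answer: 231526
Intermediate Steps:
((36569 - 16949) + 294141) - 82235 = (19620 + 294141) - 82235 = 313761 - 82235 = 231526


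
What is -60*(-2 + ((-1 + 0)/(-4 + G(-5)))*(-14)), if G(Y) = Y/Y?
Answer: 400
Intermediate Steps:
G(Y) = 1
-60*(-2 + ((-1 + 0)/(-4 + G(-5)))*(-14)) = -60*(-2 + ((-1 + 0)/(-4 + 1))*(-14)) = -60*(-2 - 1/(-3)*(-14)) = -60*(-2 - 1*(-⅓)*(-14)) = -60*(-2 + (⅓)*(-14)) = -60*(-2 - 14/3) = -60*(-20/3) = 400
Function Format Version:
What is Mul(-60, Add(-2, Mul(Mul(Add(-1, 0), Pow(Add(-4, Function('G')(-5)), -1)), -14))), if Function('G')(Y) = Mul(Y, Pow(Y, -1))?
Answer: 400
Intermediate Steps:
Function('G')(Y) = 1
Mul(-60, Add(-2, Mul(Mul(Add(-1, 0), Pow(Add(-4, Function('G')(-5)), -1)), -14))) = Mul(-60, Add(-2, Mul(Mul(Add(-1, 0), Pow(Add(-4, 1), -1)), -14))) = Mul(-60, Add(-2, Mul(Mul(-1, Pow(-3, -1)), -14))) = Mul(-60, Add(-2, Mul(Mul(-1, Rational(-1, 3)), -14))) = Mul(-60, Add(-2, Mul(Rational(1, 3), -14))) = Mul(-60, Add(-2, Rational(-14, 3))) = Mul(-60, Rational(-20, 3)) = 400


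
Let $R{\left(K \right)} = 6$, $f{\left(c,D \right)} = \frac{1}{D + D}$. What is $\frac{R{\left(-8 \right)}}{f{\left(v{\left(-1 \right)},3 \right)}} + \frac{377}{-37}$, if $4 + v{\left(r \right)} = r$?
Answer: $\frac{955}{37} \approx 25.811$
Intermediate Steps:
$v{\left(r \right)} = -4 + r$
$f{\left(c,D \right)} = \frac{1}{2 D}$
$\frac{R{\left(-8 \right)}}{f{\left(v{\left(-1 \right)},3 \right)}} + \frac{377}{-37} = \frac{6}{\frac{1}{2} \cdot \frac{1}{3}} + \frac{377}{-37} = \frac{6}{\frac{1}{2} \cdot \frac{1}{3}} + 377 \left(- \frac{1}{37}\right) = 6 \frac{1}{\frac{1}{6}} - \frac{377}{37} = 6 \cdot 6 - \frac{377}{37} = 36 - \frac{377}{37} = \frac{955}{37}$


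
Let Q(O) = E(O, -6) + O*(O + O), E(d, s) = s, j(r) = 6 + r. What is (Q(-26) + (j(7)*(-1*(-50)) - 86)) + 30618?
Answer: 32528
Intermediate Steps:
Q(O) = -6 + 2*O² (Q(O) = -6 + O*(O + O) = -6 + O*(2*O) = -6 + 2*O²)
(Q(-26) + (j(7)*(-1*(-50)) - 86)) + 30618 = ((-6 + 2*(-26)²) + ((6 + 7)*(-1*(-50)) - 86)) + 30618 = ((-6 + 2*676) + (13*50 - 86)) + 30618 = ((-6 + 1352) + (650 - 86)) + 30618 = (1346 + 564) + 30618 = 1910 + 30618 = 32528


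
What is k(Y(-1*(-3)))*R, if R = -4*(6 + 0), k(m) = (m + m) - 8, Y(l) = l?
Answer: 48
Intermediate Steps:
k(m) = -8 + 2*m (k(m) = 2*m - 8 = -8 + 2*m)
R = -24 (R = -4*6 = -24)
k(Y(-1*(-3)))*R = (-8 + 2*(-1*(-3)))*(-24) = (-8 + 2*3)*(-24) = (-8 + 6)*(-24) = -2*(-24) = 48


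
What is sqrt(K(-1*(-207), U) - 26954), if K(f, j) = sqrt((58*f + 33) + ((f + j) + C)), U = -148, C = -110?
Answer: sqrt(-26954 + 18*sqrt(37)) ≈ 163.84*I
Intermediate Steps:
K(f, j) = sqrt(-77 + j + 59*f) (K(f, j) = sqrt((58*f + 33) + ((f + j) - 110)) = sqrt((33 + 58*f) + (-110 + f + j)) = sqrt(-77 + j + 59*f))
sqrt(K(-1*(-207), U) - 26954) = sqrt(sqrt(-77 - 148 + 59*(-1*(-207))) - 26954) = sqrt(sqrt(-77 - 148 + 59*207) - 26954) = sqrt(sqrt(-77 - 148 + 12213) - 26954) = sqrt(sqrt(11988) - 26954) = sqrt(18*sqrt(37) - 26954) = sqrt(-26954 + 18*sqrt(37))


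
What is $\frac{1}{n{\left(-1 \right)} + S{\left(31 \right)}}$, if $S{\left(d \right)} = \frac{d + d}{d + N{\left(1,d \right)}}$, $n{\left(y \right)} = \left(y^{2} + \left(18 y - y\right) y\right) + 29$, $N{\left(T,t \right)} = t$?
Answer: $\frac{1}{48} \approx 0.020833$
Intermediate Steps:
$n{\left(y \right)} = 29 + 18 y^{2}$ ($n{\left(y \right)} = \left(y^{2} + 17 y y\right) + 29 = \left(y^{2} + 17 y^{2}\right) + 29 = 18 y^{2} + 29 = 29 + 18 y^{2}$)
$S{\left(d \right)} = 1$ ($S{\left(d \right)} = \frac{d + d}{d + d} = \frac{2 d}{2 d} = 2 d \frac{1}{2 d} = 1$)
$\frac{1}{n{\left(-1 \right)} + S{\left(31 \right)}} = \frac{1}{\left(29 + 18 \left(-1\right)^{2}\right) + 1} = \frac{1}{\left(29 + 18 \cdot 1\right) + 1} = \frac{1}{\left(29 + 18\right) + 1} = \frac{1}{47 + 1} = \frac{1}{48}$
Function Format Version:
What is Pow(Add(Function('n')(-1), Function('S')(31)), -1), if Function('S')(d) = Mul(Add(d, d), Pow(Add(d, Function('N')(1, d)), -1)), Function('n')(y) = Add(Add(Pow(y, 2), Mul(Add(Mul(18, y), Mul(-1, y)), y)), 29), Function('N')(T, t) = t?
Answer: Rational(1, 48) ≈ 0.020833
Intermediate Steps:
Function('n')(y) = Add(29, Mul(18, Pow(y, 2))) (Function('n')(y) = Add(Add(Pow(y, 2), Mul(Mul(17, y), y)), 29) = Add(Add(Pow(y, 2), Mul(17, Pow(y, 2))), 29) = Add(Mul(18, Pow(y, 2)), 29) = Add(29, Mul(18, Pow(y, 2))))
Function('S')(d) = 1 (Function('S')(d) = Mul(Add(d, d), Pow(Add(d, d), -1)) = Mul(Mul(2, d), Pow(Mul(2, d), -1)) = Mul(Mul(2, d), Mul(Rational(1, 2), Pow(d, -1))) = 1)
Pow(Add(Function('n')(-1), Function('S')(31)), -1) = Pow(Add(Add(29, Mul(18, Pow(-1, 2))), 1), -1) = Pow(Add(Add(29, Mul(18, 1)), 1), -1) = Pow(Add(Add(29, 18), 1), -1) = Pow(Add(47, 1), -1) = Pow(48, -1) = Rational(1, 48)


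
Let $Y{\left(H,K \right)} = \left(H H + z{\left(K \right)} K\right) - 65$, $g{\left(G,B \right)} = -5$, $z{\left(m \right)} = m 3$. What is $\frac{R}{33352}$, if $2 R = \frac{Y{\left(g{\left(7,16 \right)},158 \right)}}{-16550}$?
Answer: $- \frac{18713}{275987800} \approx -6.7804 \cdot 10^{-5}$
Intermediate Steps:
$z{\left(m \right)} = 3 m$
$Y{\left(H,K \right)} = -65 + H^{2} + 3 K^{2}$ ($Y{\left(H,K \right)} = \left(H H + 3 K K\right) - 65 = \left(H^{2} + 3 K^{2}\right) - 65 = -65 + H^{2} + 3 K^{2}$)
$R = - \frac{18713}{8275}$ ($R = \frac{\left(-65 + \left(-5\right)^{2} + 3 \cdot 158^{2}\right) \frac{1}{-16550}}{2} = \frac{\left(-65 + 25 + 3 \cdot 24964\right) \left(- \frac{1}{16550}\right)}{2} = \frac{\left(-65 + 25 + 74892\right) \left(- \frac{1}{16550}\right)}{2} = \frac{74852 \left(- \frac{1}{16550}\right)}{2} = \frac{1}{2} \left(- \frac{37426}{8275}\right) = - \frac{18713}{8275} \approx -2.2614$)
$\frac{R}{33352} = - \frac{18713}{8275 \cdot 33352} = \left(- \frac{18713}{8275}\right) \frac{1}{33352} = - \frac{18713}{275987800}$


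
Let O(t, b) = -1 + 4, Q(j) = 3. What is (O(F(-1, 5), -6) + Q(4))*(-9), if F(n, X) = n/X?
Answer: -54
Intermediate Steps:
O(t, b) = 3
(O(F(-1, 5), -6) + Q(4))*(-9) = (3 + 3)*(-9) = 6*(-9) = -54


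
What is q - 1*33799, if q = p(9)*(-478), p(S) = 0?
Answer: -33799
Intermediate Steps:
q = 0 (q = 0*(-478) = 0)
q - 1*33799 = 0 - 1*33799 = 0 - 33799 = -33799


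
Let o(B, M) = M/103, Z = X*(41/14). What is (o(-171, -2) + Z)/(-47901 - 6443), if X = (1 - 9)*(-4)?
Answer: -33777/19591012 ≈ -0.0017241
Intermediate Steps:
X = 32 (X = -8*(-4) = 32)
Z = 656/7 (Z = 32*(41/14) = 656/7 ≈ 93.714)
o(B, M) = M/103 (o(B, M) = M*(1/103) = M/103)
(o(-171, -2) + Z)/(-47901 - 6443) = ((1/103)*(-2) + 656/7)/(-47901 - 6443) = (-2/103 + 656/7)/(-54344) = (67554/721)*(-1/54344) = -33777/19591012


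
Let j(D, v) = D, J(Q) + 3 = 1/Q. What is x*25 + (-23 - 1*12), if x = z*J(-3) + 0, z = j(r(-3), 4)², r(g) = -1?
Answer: -355/3 ≈ -118.33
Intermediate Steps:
J(Q) = -3 + 1/Q
z = 1 (z = (-1)² = 1)
x = -10/3 (x = 1*(-3 + 1/(-3)) + 0 = 1*(-3 - ⅓) + 0 = 1*(-10/3) + 0 = -10/3 + 0 = -10/3 ≈ -3.3333)
x*25 + (-23 - 1*12) = -10/3*25 + (-23 - 1*12) = -250/3 + (-23 - 12) = -250/3 - 35 = -355/3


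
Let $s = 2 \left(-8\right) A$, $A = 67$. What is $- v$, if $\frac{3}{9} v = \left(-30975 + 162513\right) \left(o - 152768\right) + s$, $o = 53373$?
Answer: $39222661746$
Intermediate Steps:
$s = -1072$ ($s = 2 \left(-8\right) 67 = \left(-16\right) 67 = -1072$)
$v = -39222661746$ ($v = 3 \left(\left(-30975 + 162513\right) \left(53373 - 152768\right) - 1072\right) = 3 \left(131538 \left(-99395\right) - 1072\right) = 3 \left(-13074219510 - 1072\right) = 3 \left(-13074220582\right) = -39222661746$)
$- v = \left(-1\right) \left(-39222661746\right) = 39222661746$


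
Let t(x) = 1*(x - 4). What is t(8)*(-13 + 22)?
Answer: 36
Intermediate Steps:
t(x) = -4 + x (t(x) = 1*(-4 + x) = -4 + x)
t(8)*(-13 + 22) = (-4 + 8)*(-13 + 22) = 4*9 = 36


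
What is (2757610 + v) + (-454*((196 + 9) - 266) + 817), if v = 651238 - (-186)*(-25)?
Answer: 3432709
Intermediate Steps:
v = 646588 (v = 651238 - 1*4650 = 651238 - 4650 = 646588)
(2757610 + v) + (-454*((196 + 9) - 266) + 817) = (2757610 + 646588) + (-454*((196 + 9) - 266) + 817) = 3404198 + (-454*(205 - 266) + 817) = 3404198 + (-454*(-61) + 817) = 3404198 + (27694 + 817) = 3404198 + 28511 = 3432709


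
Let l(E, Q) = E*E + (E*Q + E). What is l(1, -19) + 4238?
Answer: 4221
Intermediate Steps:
l(E, Q) = E + E² + E*Q (l(E, Q) = E² + (E + E*Q) = E + E² + E*Q)
l(1, -19) + 4238 = 1*(1 + 1 - 19) + 4238 = 1*(-17) + 4238 = -17 + 4238 = 4221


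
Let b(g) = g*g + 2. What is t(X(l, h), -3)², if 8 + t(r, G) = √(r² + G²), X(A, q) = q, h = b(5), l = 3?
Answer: 802 - 48*√82 ≈ 367.34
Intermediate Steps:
b(g) = 2 + g² (b(g) = g² + 2 = 2 + g²)
h = 27 (h = 2 + 5² = 2 + 25 = 27)
t(r, G) = -8 + √(G² + r²) (t(r, G) = -8 + √(r² + G²) = -8 + √(G² + r²))
t(X(l, h), -3)² = (-8 + √((-3)² + 27²))² = (-8 + √(9 + 729))² = (-8 + √738)² = (-8 + 3*√82)²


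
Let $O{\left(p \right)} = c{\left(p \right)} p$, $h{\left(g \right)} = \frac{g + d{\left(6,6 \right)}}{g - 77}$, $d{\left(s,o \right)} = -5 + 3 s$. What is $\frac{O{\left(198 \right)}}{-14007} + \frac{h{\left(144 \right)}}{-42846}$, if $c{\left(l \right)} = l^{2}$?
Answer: $- \frac{7427787063481}{13403214258} \approx -554.18$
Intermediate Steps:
$h{\left(g \right)} = \frac{13 + g}{-77 + g}$ ($h{\left(g \right)} = \frac{g + \left(-5 + 3 \cdot 6\right)}{g - 77} = \frac{g + \left(-5 + 18\right)}{-77 + g} = \frac{g + 13}{-77 + g} = \frac{13 + g}{-77 + g}$)
$O{\left(p \right)} = p^{3}$ ($O{\left(p \right)} = p^{2} p = p^{3}$)
$\frac{O{\left(198 \right)}}{-14007} + \frac{h{\left(144 \right)}}{-42846} = \frac{198^{3}}{-14007} + \frac{\frac{1}{-77 + 144} \left(13 + 144\right)}{-42846} = 7762392 \left(- \frac{1}{14007}\right) + \frac{1}{67} \cdot 157 \left(- \frac{1}{42846}\right) = - \frac{2587464}{4669} + \frac{1}{67} \cdot 157 \left(- \frac{1}{42846}\right) = - \frac{2587464}{4669} + \frac{157}{67} \left(- \frac{1}{42846}\right) = - \frac{2587464}{4669} - \frac{157}{2870682} = - \frac{7427787063481}{13403214258}$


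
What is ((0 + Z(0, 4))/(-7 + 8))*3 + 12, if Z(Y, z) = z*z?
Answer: 60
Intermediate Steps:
Z(Y, z) = z**2
((0 + Z(0, 4))/(-7 + 8))*3 + 12 = ((0 + 4**2)/(-7 + 8))*3 + 12 = ((0 + 16)/1)*3 + 12 = (16*1)*3 + 12 = 16*3 + 12 = 48 + 12 = 60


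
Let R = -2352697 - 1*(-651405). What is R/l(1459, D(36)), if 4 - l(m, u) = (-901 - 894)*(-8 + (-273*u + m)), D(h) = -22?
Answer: -1701292/13385319 ≈ -0.12710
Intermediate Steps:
l(m, u) = -14356 - 490035*u + 1795*m (l(m, u) = 4 - (-901 - 894)*(-8 + (-273*u + m)) = 4 - (-1795)*(-8 + (m - 273*u)) = 4 - (-1795)*(-8 + m - 273*u) = 4 - (14360 - 1795*m + 490035*u) = 4 + (-14360 - 490035*u + 1795*m) = -14356 - 490035*u + 1795*m)
R = -1701292 (R = -2352697 + 651405 = -1701292)
R/l(1459, D(36)) = -1701292/(-14356 - 490035*(-22) + 1795*1459) = -1701292/(-14356 + 10780770 + 2618905) = -1701292/13385319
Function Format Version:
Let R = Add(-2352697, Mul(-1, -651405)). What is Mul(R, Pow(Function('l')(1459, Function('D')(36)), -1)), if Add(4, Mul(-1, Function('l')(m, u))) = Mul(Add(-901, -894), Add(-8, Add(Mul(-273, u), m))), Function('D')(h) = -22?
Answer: Rational(-1701292, 13385319) ≈ -0.12710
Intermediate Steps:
Function('l')(m, u) = Add(-14356, Mul(-490035, u), Mul(1795, m)) (Function('l')(m, u) = Add(4, Mul(-1, Mul(Add(-901, -894), Add(-8, Add(Mul(-273, u), m))))) = Add(4, Mul(-1, Mul(-1795, Add(-8, Add(m, Mul(-273, u)))))) = Add(4, Mul(-1, Mul(-1795, Add(-8, m, Mul(-273, u))))) = Add(4, Mul(-1, Add(14360, Mul(-1795, m), Mul(490035, u)))) = Add(4, Add(-14360, Mul(-490035, u), Mul(1795, m))) = Add(-14356, Mul(-490035, u), Mul(1795, m)))
R = -1701292 (R = Add(-2352697, 651405) = -1701292)
Mul(R, Pow(Function('l')(1459, Function('D')(36)), -1)) = Mul(-1701292, Pow(Add(-14356, Mul(-490035, -22), Mul(1795, 1459)), -1)) = Mul(-1701292, Pow(Add(-14356, 10780770, 2618905), -1)) = Mul(-1701292, Pow(13385319, -1)) = Mul(-1701292, Rational(1, 13385319)) = Rational(-1701292, 13385319)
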